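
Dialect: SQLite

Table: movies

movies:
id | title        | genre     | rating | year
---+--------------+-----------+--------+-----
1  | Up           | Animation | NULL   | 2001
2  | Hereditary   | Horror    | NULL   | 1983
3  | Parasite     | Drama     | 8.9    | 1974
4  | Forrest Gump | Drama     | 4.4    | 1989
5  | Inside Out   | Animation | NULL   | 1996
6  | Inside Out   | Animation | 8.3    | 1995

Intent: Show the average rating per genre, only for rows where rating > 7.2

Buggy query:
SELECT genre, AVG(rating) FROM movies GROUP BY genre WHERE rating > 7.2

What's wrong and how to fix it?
Bug: WHERE cannot follow GROUP BY

Fix: Move the WHERE clause before GROUP BY

Corrected query:
SELECT genre, AVG(rating) FROM movies WHERE rating > 7.2 GROUP BY genre

Result:
genre     | AVG(rating)
----------+------------
Animation | 8.3        
Drama     | 8.9        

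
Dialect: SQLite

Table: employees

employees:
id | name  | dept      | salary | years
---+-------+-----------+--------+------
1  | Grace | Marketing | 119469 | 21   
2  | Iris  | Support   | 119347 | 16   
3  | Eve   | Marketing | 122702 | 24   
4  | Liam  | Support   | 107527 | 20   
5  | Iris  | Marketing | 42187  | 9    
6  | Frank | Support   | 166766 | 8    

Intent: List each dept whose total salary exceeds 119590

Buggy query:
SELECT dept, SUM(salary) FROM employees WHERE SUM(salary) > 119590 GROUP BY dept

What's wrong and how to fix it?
Bug: SUM(salary) is an aggregate, but WHERE filters rows before aggregation

Fix: Use HAVING (which filters groups after aggregation) instead of WHERE

Corrected query:
SELECT dept, SUM(salary) FROM employees GROUP BY dept HAVING SUM(salary) > 119590

Result:
dept      | SUM(salary)
----------+------------
Marketing | 284358     
Support   | 393640     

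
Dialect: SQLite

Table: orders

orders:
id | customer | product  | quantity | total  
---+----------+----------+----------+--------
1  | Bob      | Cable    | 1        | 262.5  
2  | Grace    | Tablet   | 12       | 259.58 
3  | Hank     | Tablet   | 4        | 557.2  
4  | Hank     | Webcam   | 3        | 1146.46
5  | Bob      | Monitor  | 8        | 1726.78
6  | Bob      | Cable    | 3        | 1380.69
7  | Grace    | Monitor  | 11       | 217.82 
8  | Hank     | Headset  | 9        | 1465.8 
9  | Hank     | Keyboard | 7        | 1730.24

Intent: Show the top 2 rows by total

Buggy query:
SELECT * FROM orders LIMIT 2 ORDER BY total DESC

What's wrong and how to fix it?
Bug: ORDER BY cannot follow LIMIT; LIMIT is the final clause

Fix: Swap the clauses: ORDER BY first, then LIMIT

Corrected query:
SELECT * FROM orders ORDER BY total DESC LIMIT 2

Result:
id | customer | product  | quantity | total  
---+----------+----------+----------+--------
9  | Hank     | Keyboard | 7        | 1730.24
5  | Bob      | Monitor  | 8        | 1726.78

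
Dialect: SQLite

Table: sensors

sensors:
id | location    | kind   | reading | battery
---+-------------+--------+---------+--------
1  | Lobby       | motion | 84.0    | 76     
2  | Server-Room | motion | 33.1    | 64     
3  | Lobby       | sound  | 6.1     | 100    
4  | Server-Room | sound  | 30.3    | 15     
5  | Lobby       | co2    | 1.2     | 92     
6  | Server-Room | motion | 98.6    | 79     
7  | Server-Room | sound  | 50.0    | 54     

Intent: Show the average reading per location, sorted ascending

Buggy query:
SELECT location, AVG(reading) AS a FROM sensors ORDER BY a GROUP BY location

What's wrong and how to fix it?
Bug: ORDER BY appears before GROUP BY; SQL clause order requires GROUP BY first

Fix: Move ORDER BY to the end, after GROUP BY

Corrected query:
SELECT location, AVG(reading) AS a FROM sensors GROUP BY location ORDER BY a

Result:
location    | a        
------------+----------
Lobby       | 30.433333
Server-Room | 53       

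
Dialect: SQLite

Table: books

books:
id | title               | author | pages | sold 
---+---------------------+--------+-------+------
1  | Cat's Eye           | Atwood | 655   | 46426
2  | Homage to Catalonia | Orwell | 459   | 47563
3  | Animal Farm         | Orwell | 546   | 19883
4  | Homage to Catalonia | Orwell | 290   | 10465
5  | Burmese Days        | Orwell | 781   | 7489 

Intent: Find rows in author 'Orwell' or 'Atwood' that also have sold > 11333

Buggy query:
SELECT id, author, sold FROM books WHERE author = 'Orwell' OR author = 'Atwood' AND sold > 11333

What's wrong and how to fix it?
Bug: Without parentheses, AND is evaluated before OR, so the sold filter only applies to the 'Atwood' branch

Fix: Add parentheses around the OR so the AND applies to both alternatives

Corrected query:
SELECT id, author, sold FROM books WHERE (author = 'Orwell' OR author = 'Atwood') AND sold > 11333

Result:
id | author | sold 
---+--------+------
1  | Atwood | 46426
2  | Orwell | 47563
3  | Orwell | 19883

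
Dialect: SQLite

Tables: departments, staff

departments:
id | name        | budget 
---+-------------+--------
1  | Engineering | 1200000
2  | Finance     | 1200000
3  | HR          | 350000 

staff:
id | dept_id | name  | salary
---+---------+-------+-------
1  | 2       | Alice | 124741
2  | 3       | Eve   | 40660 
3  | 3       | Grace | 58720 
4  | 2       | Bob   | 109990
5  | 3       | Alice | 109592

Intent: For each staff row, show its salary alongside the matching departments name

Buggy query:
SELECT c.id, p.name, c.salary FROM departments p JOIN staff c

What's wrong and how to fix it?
Bug: Missing join condition: each staff row is matched to all departments rows instead of just its own

Fix: Specify the join condition linking the foreign key to the parent id

Corrected query:
SELECT c.id, p.name, c.salary FROM departments p JOIN staff c ON c.dept_id = p.id

Result:
id | name    | salary
---+---------+-------
1  | Finance | 124741
2  | HR      | 40660 
3  | HR      | 58720 
4  | Finance | 109990
5  | HR      | 109592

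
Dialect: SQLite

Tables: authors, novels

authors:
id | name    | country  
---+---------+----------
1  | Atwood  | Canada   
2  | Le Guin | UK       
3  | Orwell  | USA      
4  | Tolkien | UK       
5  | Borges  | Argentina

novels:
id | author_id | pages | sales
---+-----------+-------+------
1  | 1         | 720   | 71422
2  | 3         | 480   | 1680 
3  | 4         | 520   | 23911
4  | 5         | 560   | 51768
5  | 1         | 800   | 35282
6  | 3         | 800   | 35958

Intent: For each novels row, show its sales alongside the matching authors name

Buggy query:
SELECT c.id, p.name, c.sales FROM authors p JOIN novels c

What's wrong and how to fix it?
Bug: Missing join condition: each novels row is matched to all authors rows instead of just its own

Fix: Add ON c.author_id = p.id to the JOIN

Corrected query:
SELECT c.id, p.name, c.sales FROM authors p JOIN novels c ON c.author_id = p.id

Result:
id | name    | sales
---+---------+------
1  | Atwood  | 71422
2  | Orwell  | 1680 
3  | Tolkien | 23911
4  | Borges  | 51768
5  | Atwood  | 35282
6  | Orwell  | 35958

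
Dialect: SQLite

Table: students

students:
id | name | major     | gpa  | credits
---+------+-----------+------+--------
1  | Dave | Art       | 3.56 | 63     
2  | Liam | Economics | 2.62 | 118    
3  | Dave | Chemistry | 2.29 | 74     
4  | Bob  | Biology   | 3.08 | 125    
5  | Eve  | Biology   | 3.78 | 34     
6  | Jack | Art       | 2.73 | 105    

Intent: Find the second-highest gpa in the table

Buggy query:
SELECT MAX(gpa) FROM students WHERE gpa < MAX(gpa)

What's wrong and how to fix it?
Bug: The inner MAX is an aggregate inside WHERE, which is not allowed

Fix: Compute the overall MAX in a subquery, then take MAX of rows below it

Corrected query:
SELECT MAX(gpa) FROM students WHERE gpa < (SELECT MAX(gpa) FROM students)

Result:
MAX(gpa)
--------
3.56    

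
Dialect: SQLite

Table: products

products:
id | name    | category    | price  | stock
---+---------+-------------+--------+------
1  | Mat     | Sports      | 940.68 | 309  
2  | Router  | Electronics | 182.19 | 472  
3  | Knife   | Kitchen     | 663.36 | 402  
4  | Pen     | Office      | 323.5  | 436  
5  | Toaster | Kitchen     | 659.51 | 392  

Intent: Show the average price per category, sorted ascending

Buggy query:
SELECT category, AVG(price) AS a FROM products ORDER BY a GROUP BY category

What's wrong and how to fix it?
Bug: GROUP BY must precede ORDER BY

Fix: Reorder: SELECT … FROM … GROUP BY … ORDER BY …

Corrected query:
SELECT category, AVG(price) AS a FROM products GROUP BY category ORDER BY a

Result:
category    | a      
------------+--------
Electronics | 182.19 
Office      | 323.5  
Kitchen     | 661.435
Sports      | 940.68 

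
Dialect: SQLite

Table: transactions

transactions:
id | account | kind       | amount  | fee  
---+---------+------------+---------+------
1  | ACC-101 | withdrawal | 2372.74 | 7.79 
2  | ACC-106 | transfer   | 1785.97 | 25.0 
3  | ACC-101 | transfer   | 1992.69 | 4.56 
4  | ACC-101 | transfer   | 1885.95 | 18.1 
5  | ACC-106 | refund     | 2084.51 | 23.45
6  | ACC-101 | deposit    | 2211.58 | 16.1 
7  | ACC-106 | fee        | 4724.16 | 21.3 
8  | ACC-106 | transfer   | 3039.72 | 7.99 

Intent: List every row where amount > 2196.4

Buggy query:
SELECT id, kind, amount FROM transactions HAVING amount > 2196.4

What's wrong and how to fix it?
Bug: This is a non-aggregate query (no GROUP BY, no aggregates), so in SQLite the HAVING clause is invalid here; a row-level condition belongs in WHERE

Fix: Use WHERE for row-level filtering

Corrected query:
SELECT id, kind, amount FROM transactions WHERE amount > 2196.4

Result:
id | kind       | amount 
---+------------+--------
1  | withdrawal | 2372.74
6  | deposit    | 2211.58
7  | fee        | 4724.16
8  | transfer   | 3039.72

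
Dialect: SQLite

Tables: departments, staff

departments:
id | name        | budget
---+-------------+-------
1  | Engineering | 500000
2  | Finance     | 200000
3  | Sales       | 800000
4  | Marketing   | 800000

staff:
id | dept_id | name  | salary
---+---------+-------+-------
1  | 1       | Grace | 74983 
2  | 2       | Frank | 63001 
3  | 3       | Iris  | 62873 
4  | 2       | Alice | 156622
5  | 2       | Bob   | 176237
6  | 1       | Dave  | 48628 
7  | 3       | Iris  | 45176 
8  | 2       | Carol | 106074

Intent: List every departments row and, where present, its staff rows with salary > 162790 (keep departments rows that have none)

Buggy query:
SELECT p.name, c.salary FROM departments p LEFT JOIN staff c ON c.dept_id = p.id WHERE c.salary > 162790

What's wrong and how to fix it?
Bug: A WHERE condition on the right-hand table after LEFT JOIN drops unmatched parents

Fix: Put 'c.salary > 162790' in the JOIN's ON clause instead of WHERE

Corrected query:
SELECT p.name, c.salary FROM departments p LEFT JOIN staff c ON c.dept_id = p.id AND c.salary > 162790

Result:
name        | salary
------------+-------
Engineering | NULL  
Finance     | 176237
Sales       | NULL  
Marketing   | NULL  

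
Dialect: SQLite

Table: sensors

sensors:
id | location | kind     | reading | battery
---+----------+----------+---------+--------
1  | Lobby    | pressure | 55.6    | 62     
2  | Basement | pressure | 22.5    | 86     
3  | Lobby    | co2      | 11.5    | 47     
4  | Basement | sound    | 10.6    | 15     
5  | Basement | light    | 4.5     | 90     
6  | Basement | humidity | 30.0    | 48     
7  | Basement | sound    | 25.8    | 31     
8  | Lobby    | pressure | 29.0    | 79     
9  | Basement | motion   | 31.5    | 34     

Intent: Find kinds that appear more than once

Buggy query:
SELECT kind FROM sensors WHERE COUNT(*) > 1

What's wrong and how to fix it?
Bug: WHERE can't reference COUNT(*); aggregates are computed after WHERE

Fix: GROUP BY kind, then filter groups with HAVING COUNT(*) > 1

Corrected query:
SELECT kind FROM sensors GROUP BY kind HAVING COUNT(*) > 1

Result:
kind    
--------
pressure
sound   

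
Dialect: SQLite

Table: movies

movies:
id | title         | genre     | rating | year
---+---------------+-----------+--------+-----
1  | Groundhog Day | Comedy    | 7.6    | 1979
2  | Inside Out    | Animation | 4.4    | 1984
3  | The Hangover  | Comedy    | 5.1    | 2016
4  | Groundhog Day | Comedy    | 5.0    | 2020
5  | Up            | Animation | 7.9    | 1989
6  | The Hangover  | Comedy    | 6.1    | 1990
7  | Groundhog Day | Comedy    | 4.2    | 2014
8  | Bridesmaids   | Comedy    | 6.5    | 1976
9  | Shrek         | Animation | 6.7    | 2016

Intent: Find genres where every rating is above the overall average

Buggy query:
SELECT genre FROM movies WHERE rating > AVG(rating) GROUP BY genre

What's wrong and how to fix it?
Bug: AVG() is an aggregate; it can't sit directly in WHERE

Fix: Use a subquery for AVG and a HAVING MIN(...) filter so the condition holds for every row in the group

Corrected query:
SELECT genre FROM movies GROUP BY genre HAVING MIN(rating) > (SELECT AVG(rating) FROM movies)

Result:
(no rows)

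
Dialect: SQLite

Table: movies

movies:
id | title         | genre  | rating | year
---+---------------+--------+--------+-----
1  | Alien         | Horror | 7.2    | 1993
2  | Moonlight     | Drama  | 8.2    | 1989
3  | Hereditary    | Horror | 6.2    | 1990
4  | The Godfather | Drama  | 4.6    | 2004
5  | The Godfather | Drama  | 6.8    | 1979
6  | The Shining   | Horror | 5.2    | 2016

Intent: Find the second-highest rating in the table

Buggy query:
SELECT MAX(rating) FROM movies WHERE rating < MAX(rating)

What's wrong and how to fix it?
Bug: The inner MAX is an aggregate inside WHERE, which is not allowed

Fix: Compute the overall MAX in a subquery, then take MAX of rows below it

Corrected query:
SELECT MAX(rating) FROM movies WHERE rating < (SELECT MAX(rating) FROM movies)

Result:
MAX(rating)
-----------
7.2        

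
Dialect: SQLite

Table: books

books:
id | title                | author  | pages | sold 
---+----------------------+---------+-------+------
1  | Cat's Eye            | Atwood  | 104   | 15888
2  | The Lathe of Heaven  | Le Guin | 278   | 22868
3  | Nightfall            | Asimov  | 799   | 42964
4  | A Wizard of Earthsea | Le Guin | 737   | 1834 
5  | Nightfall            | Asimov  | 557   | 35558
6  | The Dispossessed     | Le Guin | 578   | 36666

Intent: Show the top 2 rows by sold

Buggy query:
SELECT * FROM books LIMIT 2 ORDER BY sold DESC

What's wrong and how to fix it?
Bug: LIMIT must come after ORDER BY

Fix: Swap the clauses: ORDER BY first, then LIMIT

Corrected query:
SELECT * FROM books ORDER BY sold DESC LIMIT 2

Result:
id | title            | author  | pages | sold 
---+------------------+---------+-------+------
3  | Nightfall        | Asimov  | 799   | 42964
6  | The Dispossessed | Le Guin | 578   | 36666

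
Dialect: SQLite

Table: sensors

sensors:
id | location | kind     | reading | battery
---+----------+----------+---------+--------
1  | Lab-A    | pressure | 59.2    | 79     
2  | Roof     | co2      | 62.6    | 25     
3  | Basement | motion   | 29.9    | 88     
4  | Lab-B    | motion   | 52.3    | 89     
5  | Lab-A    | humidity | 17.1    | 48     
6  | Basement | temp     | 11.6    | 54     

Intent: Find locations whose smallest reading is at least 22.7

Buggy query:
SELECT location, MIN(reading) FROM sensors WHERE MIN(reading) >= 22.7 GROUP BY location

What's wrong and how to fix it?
Bug: MIN() in WHERE is a misuse of aggregate

Fix: Replace WHERE with HAVING after the GROUP BY

Corrected query:
SELECT location, MIN(reading) FROM sensors GROUP BY location HAVING MIN(reading) >= 22.7

Result:
location | MIN(reading)
---------+-------------
Lab-B    | 52.3        
Roof     | 62.6        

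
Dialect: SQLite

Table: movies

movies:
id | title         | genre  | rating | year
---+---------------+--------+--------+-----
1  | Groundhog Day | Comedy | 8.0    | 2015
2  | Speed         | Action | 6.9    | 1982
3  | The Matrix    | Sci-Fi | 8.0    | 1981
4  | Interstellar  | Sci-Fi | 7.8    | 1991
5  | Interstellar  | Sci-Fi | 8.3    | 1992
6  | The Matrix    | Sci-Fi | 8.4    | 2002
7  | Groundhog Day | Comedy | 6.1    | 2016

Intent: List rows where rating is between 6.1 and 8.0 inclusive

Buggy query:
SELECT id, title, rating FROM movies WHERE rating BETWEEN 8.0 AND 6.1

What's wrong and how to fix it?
Bug: The bounds are reversed; BETWEEN a AND b requires a <= b to match anything

Fix: Write BETWEEN 6.1 AND 8.0

Corrected query:
SELECT id, title, rating FROM movies WHERE rating BETWEEN 6.1 AND 8.0

Result:
id | title         | rating
---+---------------+-------
1  | Groundhog Day | 8     
2  | Speed         | 6.9   
3  | The Matrix    | 8     
4  | Interstellar  | 7.8   
7  | Groundhog Day | 6.1   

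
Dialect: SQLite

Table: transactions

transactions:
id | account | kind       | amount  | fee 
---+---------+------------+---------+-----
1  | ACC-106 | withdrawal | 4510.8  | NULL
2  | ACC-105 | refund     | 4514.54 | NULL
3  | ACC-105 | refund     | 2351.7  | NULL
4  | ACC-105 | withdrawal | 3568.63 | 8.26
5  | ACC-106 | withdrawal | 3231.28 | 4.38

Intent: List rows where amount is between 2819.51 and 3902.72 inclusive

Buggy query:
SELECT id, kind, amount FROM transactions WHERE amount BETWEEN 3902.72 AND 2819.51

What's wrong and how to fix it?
Bug: The bounds are reversed; BETWEEN a AND b requires a <= b to match anything

Fix: Swap the bounds so the smaller value comes first

Corrected query:
SELECT id, kind, amount FROM transactions WHERE amount BETWEEN 2819.51 AND 3902.72

Result:
id | kind       | amount 
---+------------+--------
4  | withdrawal | 3568.63
5  | withdrawal | 3231.28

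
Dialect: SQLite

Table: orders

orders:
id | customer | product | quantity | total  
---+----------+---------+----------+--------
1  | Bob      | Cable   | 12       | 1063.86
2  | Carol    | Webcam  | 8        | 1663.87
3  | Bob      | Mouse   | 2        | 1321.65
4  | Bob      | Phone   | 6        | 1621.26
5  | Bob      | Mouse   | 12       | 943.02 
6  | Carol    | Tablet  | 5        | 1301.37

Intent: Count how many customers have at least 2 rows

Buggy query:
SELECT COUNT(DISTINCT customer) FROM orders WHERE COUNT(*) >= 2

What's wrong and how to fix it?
Bug: COUNT(*) cannot appear in WHERE; the per-group count doesn't exist yet

Fix: Use a subquery that GROUPs and filters with HAVING, then count its rows

Corrected query:
SELECT COUNT(*) FROM (SELECT customer FROM orders GROUP BY customer HAVING COUNT(*) >= 2)

Result:
COUNT(*)
--------
2       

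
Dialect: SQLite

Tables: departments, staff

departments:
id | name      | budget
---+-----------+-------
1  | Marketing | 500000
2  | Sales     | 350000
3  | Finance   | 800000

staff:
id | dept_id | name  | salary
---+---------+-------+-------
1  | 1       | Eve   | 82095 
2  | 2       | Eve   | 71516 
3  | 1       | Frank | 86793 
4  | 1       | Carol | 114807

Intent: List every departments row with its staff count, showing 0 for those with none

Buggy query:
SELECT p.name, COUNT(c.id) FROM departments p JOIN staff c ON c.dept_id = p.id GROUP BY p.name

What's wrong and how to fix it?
Bug: INNER JOIN drops departments rows that have no matching staff rows

Fix: Use LEFT JOIN so parents without children still appear (COUNT(c.id) gives 0)

Corrected query:
SELECT p.name, COUNT(c.id) FROM departments p LEFT JOIN staff c ON c.dept_id = p.id GROUP BY p.name

Result:
name      | COUNT(c.id)
----------+------------
Finance   | 0          
Marketing | 3          
Sales     | 1          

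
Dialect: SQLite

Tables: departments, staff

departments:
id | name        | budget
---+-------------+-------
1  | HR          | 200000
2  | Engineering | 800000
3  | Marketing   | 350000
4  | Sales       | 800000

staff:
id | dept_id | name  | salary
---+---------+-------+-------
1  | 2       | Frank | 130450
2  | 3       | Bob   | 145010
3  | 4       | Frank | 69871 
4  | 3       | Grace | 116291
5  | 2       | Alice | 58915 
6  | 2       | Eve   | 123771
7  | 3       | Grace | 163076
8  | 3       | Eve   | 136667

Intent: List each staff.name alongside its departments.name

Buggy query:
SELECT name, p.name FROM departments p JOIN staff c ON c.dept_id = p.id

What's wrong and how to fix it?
Bug: Both tables have a 'name' column; the unqualified reference is ambiguous

Fix: Prefix ambiguous columns with the table alias

Corrected query:
SELECT c.name, p.name FROM departments p JOIN staff c ON c.dept_id = p.id

Result:
name  | name       
------+------------
Frank | Engineering
Bob   | Marketing  
Frank | Sales      
Grace | Marketing  
Alice | Engineering
Eve   | Engineering
Grace | Marketing  
Eve   | Marketing  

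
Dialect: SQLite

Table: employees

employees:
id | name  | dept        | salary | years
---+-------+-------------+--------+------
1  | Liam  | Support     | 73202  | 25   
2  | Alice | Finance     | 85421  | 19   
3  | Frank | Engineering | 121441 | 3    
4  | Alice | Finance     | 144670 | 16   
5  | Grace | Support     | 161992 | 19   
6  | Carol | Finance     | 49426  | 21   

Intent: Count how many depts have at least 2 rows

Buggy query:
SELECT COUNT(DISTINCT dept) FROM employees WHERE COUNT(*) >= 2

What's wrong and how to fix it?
Bug: WHERE filters individual rows, not groups, so a group-level COUNT is invalid there

Fix: Use a subquery that GROUPs and filters with HAVING, then count its rows

Corrected query:
SELECT COUNT(*) FROM (SELECT dept FROM employees GROUP BY dept HAVING COUNT(*) >= 2)

Result:
COUNT(*)
--------
2       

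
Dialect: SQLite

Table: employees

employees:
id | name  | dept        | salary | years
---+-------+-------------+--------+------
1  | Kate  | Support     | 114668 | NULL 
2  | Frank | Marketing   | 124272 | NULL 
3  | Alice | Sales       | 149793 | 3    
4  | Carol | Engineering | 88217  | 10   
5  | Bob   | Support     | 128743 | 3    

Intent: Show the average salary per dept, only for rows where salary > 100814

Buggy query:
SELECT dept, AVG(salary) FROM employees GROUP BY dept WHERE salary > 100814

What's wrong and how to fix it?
Bug: WHERE cannot follow GROUP BY

Fix: Move the WHERE clause before GROUP BY

Corrected query:
SELECT dept, AVG(salary) FROM employees WHERE salary > 100814 GROUP BY dept

Result:
dept      | AVG(salary)
----------+------------
Marketing | 124272     
Sales     | 149793     
Support   | 121705.5   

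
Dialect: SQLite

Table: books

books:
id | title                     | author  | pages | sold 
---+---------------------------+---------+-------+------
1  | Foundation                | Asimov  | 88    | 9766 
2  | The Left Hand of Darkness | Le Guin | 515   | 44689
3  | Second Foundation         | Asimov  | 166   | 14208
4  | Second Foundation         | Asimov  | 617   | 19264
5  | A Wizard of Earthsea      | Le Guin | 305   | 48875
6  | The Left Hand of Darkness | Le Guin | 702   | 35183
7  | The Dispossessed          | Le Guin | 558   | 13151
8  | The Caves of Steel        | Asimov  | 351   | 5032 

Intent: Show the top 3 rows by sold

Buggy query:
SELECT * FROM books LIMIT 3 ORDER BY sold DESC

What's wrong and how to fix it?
Bug: LIMIT must come after ORDER BY

Fix: Swap the clauses: ORDER BY first, then LIMIT

Corrected query:
SELECT * FROM books ORDER BY sold DESC LIMIT 3

Result:
id | title                     | author  | pages | sold 
---+---------------------------+---------+-------+------
5  | A Wizard of Earthsea      | Le Guin | 305   | 48875
2  | The Left Hand of Darkness | Le Guin | 515   | 44689
6  | The Left Hand of Darkness | Le Guin | 702   | 35183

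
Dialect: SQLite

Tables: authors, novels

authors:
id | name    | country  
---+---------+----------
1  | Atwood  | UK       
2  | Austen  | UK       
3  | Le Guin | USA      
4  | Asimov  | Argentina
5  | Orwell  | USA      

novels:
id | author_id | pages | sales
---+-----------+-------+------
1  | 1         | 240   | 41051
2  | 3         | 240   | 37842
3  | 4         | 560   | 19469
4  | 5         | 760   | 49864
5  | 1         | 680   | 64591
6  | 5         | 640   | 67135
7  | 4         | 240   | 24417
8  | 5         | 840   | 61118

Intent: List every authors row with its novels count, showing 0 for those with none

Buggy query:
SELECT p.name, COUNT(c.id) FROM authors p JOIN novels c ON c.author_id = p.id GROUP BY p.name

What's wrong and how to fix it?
Bug: INNER JOIN drops authors rows that have no matching novels rows

Fix: Switch to LEFT JOIN to retain unmatched parent rows

Corrected query:
SELECT p.name, COUNT(c.id) FROM authors p LEFT JOIN novels c ON c.author_id = p.id GROUP BY p.name

Result:
name    | COUNT(c.id)
--------+------------
Asimov  | 2          
Atwood  | 2          
Austen  | 0          
Le Guin | 1          
Orwell  | 3          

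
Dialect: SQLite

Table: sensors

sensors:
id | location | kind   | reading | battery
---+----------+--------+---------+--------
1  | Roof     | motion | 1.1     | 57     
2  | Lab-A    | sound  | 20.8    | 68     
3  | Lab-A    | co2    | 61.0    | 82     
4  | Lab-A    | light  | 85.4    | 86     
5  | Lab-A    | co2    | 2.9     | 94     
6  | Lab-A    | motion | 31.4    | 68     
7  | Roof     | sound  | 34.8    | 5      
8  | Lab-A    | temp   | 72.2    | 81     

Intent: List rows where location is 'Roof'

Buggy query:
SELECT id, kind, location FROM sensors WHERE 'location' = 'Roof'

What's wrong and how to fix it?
Bug: 'location' in single quotes is a string literal, not the column; the comparison is literal-vs-literal and never true

Fix: Reference the column as location without single quotes

Corrected query:
SELECT id, kind, location FROM sensors WHERE location = 'Roof'

Result:
id | kind   | location
---+--------+---------
1  | motion | Roof    
7  | sound  | Roof    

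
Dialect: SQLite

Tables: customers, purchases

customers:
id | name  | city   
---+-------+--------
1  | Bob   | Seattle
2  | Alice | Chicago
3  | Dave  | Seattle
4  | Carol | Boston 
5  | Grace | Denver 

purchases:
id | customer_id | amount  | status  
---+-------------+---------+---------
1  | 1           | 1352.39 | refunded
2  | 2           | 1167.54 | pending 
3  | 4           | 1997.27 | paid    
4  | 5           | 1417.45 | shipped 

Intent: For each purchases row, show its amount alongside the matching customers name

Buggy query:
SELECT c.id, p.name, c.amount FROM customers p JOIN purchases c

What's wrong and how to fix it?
Bug: JOIN with no ON clause produces a cartesian product; every purchases row pairs with every customers row

Fix: Add ON c.customer_id = p.id to the JOIN

Corrected query:
SELECT c.id, p.name, c.amount FROM customers p JOIN purchases c ON c.customer_id = p.id

Result:
id | name  | amount 
---+-------+--------
1  | Bob   | 1352.39
2  | Alice | 1167.54
3  | Carol | 1997.27
4  | Grace | 1417.45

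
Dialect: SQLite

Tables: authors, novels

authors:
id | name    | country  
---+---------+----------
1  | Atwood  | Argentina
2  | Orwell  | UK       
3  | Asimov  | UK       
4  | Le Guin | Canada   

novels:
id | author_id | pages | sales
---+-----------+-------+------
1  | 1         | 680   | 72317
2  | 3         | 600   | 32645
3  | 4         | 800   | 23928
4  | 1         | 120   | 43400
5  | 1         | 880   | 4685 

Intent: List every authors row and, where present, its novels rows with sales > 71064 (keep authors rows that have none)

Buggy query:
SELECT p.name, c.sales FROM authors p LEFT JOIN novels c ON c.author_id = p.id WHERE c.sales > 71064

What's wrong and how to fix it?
Bug: A WHERE condition on the right-hand table after LEFT JOIN drops unmatched parents

Fix: Put 'c.sales > 71064' in the JOIN's ON clause instead of WHERE

Corrected query:
SELECT p.name, c.sales FROM authors p LEFT JOIN novels c ON c.author_id = p.id AND c.sales > 71064

Result:
name    | sales
--------+------
Atwood  | 72317
Orwell  | NULL 
Asimov  | NULL 
Le Guin | NULL 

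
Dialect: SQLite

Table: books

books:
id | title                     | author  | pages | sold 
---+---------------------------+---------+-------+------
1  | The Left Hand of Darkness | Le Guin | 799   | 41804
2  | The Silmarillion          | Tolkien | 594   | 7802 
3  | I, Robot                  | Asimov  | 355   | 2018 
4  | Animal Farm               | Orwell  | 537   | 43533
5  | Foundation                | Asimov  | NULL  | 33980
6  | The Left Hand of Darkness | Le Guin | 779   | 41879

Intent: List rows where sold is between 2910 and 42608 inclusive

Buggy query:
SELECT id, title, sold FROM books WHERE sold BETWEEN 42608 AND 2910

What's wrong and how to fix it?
Bug: The bounds are reversed; BETWEEN a AND b requires a <= b to match anything

Fix: Swap the bounds so the smaller value comes first

Corrected query:
SELECT id, title, sold FROM books WHERE sold BETWEEN 2910 AND 42608

Result:
id | title                     | sold 
---+---------------------------+------
1  | The Left Hand of Darkness | 41804
2  | The Silmarillion          | 7802 
5  | Foundation                | 33980
6  | The Left Hand of Darkness | 41879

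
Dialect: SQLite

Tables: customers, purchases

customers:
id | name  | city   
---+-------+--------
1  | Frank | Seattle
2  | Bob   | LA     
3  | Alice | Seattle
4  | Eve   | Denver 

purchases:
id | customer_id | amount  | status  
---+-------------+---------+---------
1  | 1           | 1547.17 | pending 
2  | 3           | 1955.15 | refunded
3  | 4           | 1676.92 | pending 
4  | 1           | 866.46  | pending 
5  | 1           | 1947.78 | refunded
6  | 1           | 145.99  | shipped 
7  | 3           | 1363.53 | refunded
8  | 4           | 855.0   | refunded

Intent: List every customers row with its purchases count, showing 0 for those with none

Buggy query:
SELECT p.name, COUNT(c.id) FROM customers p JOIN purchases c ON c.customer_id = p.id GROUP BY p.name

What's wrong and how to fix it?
Bug: An inner join excludes parents with zero children

Fix: Use LEFT JOIN so parents without children still appear (COUNT(c.id) gives 0)

Corrected query:
SELECT p.name, COUNT(c.id) FROM customers p LEFT JOIN purchases c ON c.customer_id = p.id GROUP BY p.name

Result:
name  | COUNT(c.id)
------+------------
Alice | 2          
Bob   | 0          
Eve   | 2          
Frank | 4          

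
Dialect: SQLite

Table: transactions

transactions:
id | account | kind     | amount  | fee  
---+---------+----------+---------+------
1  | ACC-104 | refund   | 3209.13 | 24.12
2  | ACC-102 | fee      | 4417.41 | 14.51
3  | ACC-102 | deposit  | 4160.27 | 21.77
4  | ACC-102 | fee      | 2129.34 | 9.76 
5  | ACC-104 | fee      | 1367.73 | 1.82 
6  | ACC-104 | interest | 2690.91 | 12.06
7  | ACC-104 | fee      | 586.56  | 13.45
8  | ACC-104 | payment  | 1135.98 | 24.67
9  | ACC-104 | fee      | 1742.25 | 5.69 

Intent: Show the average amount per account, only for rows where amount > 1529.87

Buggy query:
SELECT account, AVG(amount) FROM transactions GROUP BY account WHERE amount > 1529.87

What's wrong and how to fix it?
Bug: WHERE cannot follow GROUP BY

Fix: Move the WHERE clause before GROUP BY

Corrected query:
SELECT account, AVG(amount) FROM transactions WHERE amount > 1529.87 GROUP BY account

Result:
account | AVG(amount)
--------+------------
ACC-102 | 3569.006667
ACC-104 | 2547.43    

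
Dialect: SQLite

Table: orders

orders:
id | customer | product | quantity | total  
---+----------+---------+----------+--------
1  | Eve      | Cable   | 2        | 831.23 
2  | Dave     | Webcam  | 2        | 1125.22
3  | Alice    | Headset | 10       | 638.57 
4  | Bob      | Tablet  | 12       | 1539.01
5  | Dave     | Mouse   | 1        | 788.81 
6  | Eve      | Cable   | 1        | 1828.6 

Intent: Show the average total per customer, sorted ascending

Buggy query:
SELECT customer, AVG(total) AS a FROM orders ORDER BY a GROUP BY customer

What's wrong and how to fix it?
Bug: GROUP BY must precede ORDER BY

Fix: Move ORDER BY to the end, after GROUP BY

Corrected query:
SELECT customer, AVG(total) AS a FROM orders GROUP BY customer ORDER BY a

Result:
customer | a       
---------+---------
Alice    | 638.57  
Dave     | 957.015 
Eve      | 1329.915
Bob      | 1539.01 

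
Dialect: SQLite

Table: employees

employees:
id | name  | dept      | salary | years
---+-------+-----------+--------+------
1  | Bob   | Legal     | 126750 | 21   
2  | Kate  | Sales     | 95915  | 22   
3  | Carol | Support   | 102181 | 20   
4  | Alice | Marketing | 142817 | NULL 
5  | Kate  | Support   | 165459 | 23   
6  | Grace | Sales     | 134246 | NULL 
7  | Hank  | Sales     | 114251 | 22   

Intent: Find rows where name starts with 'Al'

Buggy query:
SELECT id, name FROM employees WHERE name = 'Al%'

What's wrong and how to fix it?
Bug: Wildcards only work with LIKE; '=' treats '%' as a literal character

Fix: Use LIKE for wildcard pattern matching

Corrected query:
SELECT id, name FROM employees WHERE name LIKE 'Al%'

Result:
id | name 
---+------
4  | Alice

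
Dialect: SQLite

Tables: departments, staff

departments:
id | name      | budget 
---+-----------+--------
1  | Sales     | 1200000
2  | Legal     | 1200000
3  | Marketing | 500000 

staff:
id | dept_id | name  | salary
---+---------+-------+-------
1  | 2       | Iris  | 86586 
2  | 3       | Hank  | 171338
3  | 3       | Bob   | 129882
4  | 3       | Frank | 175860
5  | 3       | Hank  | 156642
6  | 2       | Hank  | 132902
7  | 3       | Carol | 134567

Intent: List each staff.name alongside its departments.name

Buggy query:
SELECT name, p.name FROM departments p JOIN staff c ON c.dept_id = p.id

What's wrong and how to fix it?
Bug: 'name' exists in both joined tables, so the database can't tell which one is meant

Fix: Prefix ambiguous columns with the table alias

Corrected query:
SELECT c.name, p.name FROM departments p JOIN staff c ON c.dept_id = p.id

Result:
name  | name     
------+----------
Iris  | Legal    
Hank  | Marketing
Bob   | Marketing
Frank | Marketing
Hank  | Marketing
Hank  | Legal    
Carol | Marketing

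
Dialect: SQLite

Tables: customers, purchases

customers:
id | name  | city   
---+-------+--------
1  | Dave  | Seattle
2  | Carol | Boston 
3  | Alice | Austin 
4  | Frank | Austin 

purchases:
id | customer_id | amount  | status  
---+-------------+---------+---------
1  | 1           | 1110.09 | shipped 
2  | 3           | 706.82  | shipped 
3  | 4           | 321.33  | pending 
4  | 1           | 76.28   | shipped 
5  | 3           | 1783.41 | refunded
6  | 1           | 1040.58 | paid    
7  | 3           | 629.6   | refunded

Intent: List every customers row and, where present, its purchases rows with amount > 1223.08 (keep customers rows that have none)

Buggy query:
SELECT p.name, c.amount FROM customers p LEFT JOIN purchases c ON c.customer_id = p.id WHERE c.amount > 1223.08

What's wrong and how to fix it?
Bug: A WHERE condition on the right-hand table after LEFT JOIN drops unmatched parents

Fix: Move the right-table condition into the ON clause so unmatched parents are kept

Corrected query:
SELECT p.name, c.amount FROM customers p LEFT JOIN purchases c ON c.customer_id = p.id AND c.amount > 1223.08

Result:
name  | amount 
------+--------
Dave  | NULL   
Carol | NULL   
Alice | 1783.41
Frank | NULL   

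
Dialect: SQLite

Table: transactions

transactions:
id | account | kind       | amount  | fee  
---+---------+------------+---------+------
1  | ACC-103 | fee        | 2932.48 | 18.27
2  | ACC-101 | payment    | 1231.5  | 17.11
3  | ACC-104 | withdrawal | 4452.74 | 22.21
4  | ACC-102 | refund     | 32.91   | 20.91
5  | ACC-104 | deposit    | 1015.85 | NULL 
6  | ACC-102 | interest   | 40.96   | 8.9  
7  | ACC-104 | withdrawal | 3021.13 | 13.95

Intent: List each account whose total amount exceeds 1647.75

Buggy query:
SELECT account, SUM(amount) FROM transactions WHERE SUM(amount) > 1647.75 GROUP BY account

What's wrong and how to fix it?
Bug: WHERE runs before GROUP BY, so aggregates aren't available there

Fix: Use HAVING (which filters groups after aggregation) instead of WHERE

Corrected query:
SELECT account, SUM(amount) FROM transactions GROUP BY account HAVING SUM(amount) > 1647.75

Result:
account | SUM(amount)
--------+------------
ACC-103 | 2932.48    
ACC-104 | 8489.72    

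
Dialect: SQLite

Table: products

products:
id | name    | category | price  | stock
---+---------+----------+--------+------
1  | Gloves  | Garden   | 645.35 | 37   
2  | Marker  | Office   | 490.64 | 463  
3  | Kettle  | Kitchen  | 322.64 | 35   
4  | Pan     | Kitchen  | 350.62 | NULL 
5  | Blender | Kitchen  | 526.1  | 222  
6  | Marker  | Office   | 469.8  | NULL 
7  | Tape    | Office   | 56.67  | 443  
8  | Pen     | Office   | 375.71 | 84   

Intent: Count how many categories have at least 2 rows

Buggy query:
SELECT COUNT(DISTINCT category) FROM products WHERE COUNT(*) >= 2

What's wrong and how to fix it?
Bug: COUNT(*) cannot appear in WHERE; the per-group count doesn't exist yet

Fix: Use a subquery that GROUPs and filters with HAVING, then count its rows

Corrected query:
SELECT COUNT(*) FROM (SELECT category FROM products GROUP BY category HAVING COUNT(*) >= 2)

Result:
COUNT(*)
--------
2       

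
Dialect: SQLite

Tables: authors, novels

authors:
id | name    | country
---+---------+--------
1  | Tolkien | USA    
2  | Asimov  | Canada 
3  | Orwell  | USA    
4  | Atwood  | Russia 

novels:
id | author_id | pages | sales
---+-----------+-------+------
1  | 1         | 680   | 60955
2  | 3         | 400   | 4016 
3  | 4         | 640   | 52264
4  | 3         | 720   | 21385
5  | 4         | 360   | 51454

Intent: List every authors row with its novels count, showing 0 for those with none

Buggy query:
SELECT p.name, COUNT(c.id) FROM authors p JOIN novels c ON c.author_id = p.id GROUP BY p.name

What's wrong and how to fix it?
Bug: An inner join excludes parents with zero children

Fix: Switch to LEFT JOIN to retain unmatched parent rows

Corrected query:
SELECT p.name, COUNT(c.id) FROM authors p LEFT JOIN novels c ON c.author_id = p.id GROUP BY p.name

Result:
name    | COUNT(c.id)
--------+------------
Asimov  | 0          
Atwood  | 2          
Orwell  | 2          
Tolkien | 1          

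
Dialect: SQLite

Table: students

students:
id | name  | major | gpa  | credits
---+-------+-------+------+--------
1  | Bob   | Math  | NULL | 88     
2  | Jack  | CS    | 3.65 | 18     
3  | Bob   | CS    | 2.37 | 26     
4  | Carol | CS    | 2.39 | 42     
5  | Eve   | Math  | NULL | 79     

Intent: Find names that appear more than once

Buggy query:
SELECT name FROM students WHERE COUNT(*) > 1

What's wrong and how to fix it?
Bug: COUNT(*) is an aggregate and cannot be used in WHERE

Fix: GROUP BY name, then filter groups with HAVING COUNT(*) > 1

Corrected query:
SELECT name FROM students GROUP BY name HAVING COUNT(*) > 1

Result:
name
----
Bob 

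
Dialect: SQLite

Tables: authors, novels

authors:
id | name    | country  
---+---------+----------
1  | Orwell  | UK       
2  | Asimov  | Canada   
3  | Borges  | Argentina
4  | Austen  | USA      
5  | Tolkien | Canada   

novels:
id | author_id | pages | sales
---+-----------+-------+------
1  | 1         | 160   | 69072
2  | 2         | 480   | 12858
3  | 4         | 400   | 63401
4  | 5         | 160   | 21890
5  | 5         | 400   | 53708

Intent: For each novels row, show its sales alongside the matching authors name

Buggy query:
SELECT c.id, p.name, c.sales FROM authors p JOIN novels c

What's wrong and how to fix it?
Bug: Missing join condition: each novels row is matched to all authors rows instead of just its own

Fix: Add ON c.author_id = p.id to the JOIN

Corrected query:
SELECT c.id, p.name, c.sales FROM authors p JOIN novels c ON c.author_id = p.id

Result:
id | name    | sales
---+---------+------
1  | Orwell  | 69072
2  | Asimov  | 12858
3  | Austen  | 63401
4  | Tolkien | 21890
5  | Tolkien | 53708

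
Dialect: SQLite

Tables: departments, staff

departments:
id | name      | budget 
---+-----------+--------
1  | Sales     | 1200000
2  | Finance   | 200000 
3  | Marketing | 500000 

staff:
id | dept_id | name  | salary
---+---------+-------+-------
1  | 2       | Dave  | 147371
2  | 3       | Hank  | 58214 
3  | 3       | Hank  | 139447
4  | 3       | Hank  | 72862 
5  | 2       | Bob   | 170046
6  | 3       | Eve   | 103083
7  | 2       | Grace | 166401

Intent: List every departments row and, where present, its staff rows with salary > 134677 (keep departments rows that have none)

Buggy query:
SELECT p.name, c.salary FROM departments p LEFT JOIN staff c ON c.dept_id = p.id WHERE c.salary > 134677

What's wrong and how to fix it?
Bug: A WHERE condition on the right-hand table after LEFT JOIN drops unmatched parents

Fix: Put 'c.salary > 134677' in the JOIN's ON clause instead of WHERE

Corrected query:
SELECT p.name, c.salary FROM departments p LEFT JOIN staff c ON c.dept_id = p.id AND c.salary > 134677

Result:
name      | salary
----------+-------
Sales     | NULL  
Finance   | 147371
Finance   | 166401
Finance   | 170046
Marketing | 139447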